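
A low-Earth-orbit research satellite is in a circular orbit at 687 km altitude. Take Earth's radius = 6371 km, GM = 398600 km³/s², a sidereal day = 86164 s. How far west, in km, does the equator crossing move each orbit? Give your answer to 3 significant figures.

2740 km

Semi-major axis a = 6371 + 687 = 7058 km. Period T = 2π√(a³/μ) = 2π√(7058³/398600) = 5901.1 s = 98.35 min.
During one orbit Earth rotates (5901.1 / 86164) × 360° = 24.66°.
At the equator that is 24.66° × (2π·6371/360) km/° = 24.66 × 111.2 = 2742 km.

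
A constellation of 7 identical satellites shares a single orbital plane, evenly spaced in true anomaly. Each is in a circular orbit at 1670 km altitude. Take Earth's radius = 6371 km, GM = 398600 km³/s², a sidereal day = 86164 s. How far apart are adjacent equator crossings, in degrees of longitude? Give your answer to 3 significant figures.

4.28°

Semi-major axis a = 6371 + 1670 = 8041 km. Period T = 2π√(a³/μ) = 2π√(8041³/398600) = 7175.9 s = 119.60 min.
Single-satellite node shift = (7175.9/86164) × 360° = 29.98°.
With 7 satellites evenly phased, successive equator crossings are 29.98/7 = 4.283° apart.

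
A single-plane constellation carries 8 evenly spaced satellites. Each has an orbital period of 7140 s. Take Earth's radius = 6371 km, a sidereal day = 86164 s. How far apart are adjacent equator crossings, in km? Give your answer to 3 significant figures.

415 km

Single-satellite node shift = (7140.0/86164) × 360° = 29.83°.
With 8 satellites evenly phased, successive equator crossings are 29.83/8 = 3.729° apart.
That is 3.729 × 111.2 = 415 km at the equator.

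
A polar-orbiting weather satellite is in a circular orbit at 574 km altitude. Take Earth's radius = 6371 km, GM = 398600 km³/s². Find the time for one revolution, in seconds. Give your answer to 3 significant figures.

5760 seconds

Semi-major axis a = 6371 + 574 = 6945 km. Period T = 2π√(a³/μ) = 2π√(6945³/398600) = 5760.0 s = 96.00 min.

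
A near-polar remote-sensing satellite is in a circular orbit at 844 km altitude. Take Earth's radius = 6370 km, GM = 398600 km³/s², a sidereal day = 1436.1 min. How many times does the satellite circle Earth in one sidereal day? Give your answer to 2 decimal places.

14.13

Semi-major axis a = 6370 + 844 = 7214 km. Period T = 2π√(a³/μ) = 2π√(7214³/398600) = 6097.8 s = 101.63 min.
Orbits per sidereal day = 86166 / 6097.8 = 14.131.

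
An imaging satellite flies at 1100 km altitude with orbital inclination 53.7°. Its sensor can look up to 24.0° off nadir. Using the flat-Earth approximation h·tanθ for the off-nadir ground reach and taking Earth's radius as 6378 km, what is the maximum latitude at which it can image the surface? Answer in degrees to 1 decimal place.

58.1°

For a prograde orbit the ground track reaches latitude ±i = ±53.7°.
Sensor half-swath on the ground ≈ 1100·tan(24.0°) = 490 km = 4.40° of latitude.
Maximum observable latitude ≈ 53.7 + 4.40 = 58.1°.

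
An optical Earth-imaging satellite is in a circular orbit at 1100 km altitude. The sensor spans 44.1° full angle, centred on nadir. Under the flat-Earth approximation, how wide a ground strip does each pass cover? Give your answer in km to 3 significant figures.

Half-angle = 44.1°/2 = 22.05°.
Swath width ≈ 2h·tan(θ/2) = 2 × 1100 × tan(22.05°) = 891.1 km.

891 km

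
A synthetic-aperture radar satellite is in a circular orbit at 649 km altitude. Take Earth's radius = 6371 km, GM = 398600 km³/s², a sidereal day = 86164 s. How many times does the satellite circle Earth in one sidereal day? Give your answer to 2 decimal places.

14.72

Semi-major axis a = 6371 + 649 = 7020 km. Period T = 2π√(a³/μ) = 2π√(7020³/398600) = 5853.5 s = 97.56 min.
Orbits per sidereal day = 86164 / 5853.5 = 14.720.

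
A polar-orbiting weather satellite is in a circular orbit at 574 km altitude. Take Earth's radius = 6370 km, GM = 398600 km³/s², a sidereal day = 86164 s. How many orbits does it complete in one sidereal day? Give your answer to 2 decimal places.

Semi-major axis a = 6370 + 574 = 6944 km. Period T = 2π√(a³/μ) = 2π√(6944³/398600) = 5758.7 s = 95.98 min.
Orbits per sidereal day = 86164 / 5758.7 = 14.962.

14.96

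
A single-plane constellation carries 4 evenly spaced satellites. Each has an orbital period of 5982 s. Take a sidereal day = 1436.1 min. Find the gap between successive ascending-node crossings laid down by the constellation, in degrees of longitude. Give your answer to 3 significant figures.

Single-satellite node shift = (5982.0/86166) × 360° = 24.99°.
With 4 satellites evenly phased, successive equator crossings are 24.99/4 = 6.248° apart.

6.25°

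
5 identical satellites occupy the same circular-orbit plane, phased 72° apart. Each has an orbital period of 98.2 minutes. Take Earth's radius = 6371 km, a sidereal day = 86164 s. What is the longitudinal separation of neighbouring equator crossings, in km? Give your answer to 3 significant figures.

547 km

T = 98.2 min = 5892.0 s.
Single-satellite node shift = (5892.0/86164) × 360° = 24.62°.
With 5 satellites evenly phased, successive equator crossings are 24.62/5 = 4.923° apart.
That is 4.923 × 111.2 = 547 km at the equator.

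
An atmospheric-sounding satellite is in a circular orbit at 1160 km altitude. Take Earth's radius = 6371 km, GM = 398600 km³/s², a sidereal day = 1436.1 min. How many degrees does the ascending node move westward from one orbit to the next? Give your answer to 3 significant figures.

27.2°

Semi-major axis a = 6371 + 1160 = 7531 km. Period T = 2π√(a³/μ) = 2π√(7531³/398600) = 6504.1 s = 108.40 min.
During one orbit Earth rotates (6504.1 / 86166) × 360° = 27.17°.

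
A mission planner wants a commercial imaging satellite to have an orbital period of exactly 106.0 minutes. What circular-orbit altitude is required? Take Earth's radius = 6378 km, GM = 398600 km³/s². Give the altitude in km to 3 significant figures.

T = 106.0 min = 6360.0 s.
From T = 2π√(a³/μ): a = (μ T²/4π²)^(1/3) = (398600 × 6360.0² / 4π²)^(1/3) = 7419 km.
Altitude h = a − R = 7419 − 6378 = 1041 km.

1040 km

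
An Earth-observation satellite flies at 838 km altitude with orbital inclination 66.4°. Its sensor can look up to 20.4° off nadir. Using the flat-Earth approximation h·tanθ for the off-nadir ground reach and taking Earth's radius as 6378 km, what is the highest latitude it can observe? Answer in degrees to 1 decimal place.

69.2°

For a prograde orbit the ground track reaches latitude ±i = ±66.4°.
Sensor half-swath on the ground ≈ 838·tan(20.4°) = 312 km = 2.80° of latitude.
Maximum observable latitude ≈ 66.4 + 2.80 = 69.2°.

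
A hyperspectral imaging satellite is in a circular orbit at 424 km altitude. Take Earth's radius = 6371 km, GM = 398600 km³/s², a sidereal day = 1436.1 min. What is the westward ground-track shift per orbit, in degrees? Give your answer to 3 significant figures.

23.3°

Semi-major axis a = 6371 + 424 = 6795 km. Period T = 2π√(a³/μ) = 2π√(6795³/398600) = 5574.4 s = 92.91 min.
During one orbit Earth rotates (5574.4 / 86166) × 360° = 23.29°.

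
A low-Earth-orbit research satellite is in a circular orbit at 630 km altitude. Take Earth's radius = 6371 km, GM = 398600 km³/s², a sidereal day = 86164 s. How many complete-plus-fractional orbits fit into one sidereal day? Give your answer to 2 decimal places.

Semi-major axis a = 6371 + 630 = 7001 km. Period T = 2π√(a³/μ) = 2π√(7001³/398600) = 5829.8 s = 97.16 min.
Orbits per sidereal day = 86164 / 5829.8 = 14.780.

14.78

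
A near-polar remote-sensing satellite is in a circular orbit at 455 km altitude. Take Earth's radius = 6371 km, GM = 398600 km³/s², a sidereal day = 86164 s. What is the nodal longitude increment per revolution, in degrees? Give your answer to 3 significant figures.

23.4°

Semi-major axis a = 6371 + 455 = 6826 km. Period T = 2π√(a³/μ) = 2π√(6826³/398600) = 5612.6 s = 93.54 min.
During one orbit Earth rotates (5612.6 / 86164) × 360° = 23.45°.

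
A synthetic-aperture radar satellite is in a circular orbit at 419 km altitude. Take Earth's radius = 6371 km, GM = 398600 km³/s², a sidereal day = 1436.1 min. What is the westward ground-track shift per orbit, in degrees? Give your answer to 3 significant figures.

Semi-major axis a = 6371 + 419 = 6790 km. Period T = 2π√(a³/μ) = 2π√(6790³/398600) = 5568.2 s = 92.80 min.
During one orbit Earth rotates (5568.2 / 86166) × 360° = 23.26°.

23.3°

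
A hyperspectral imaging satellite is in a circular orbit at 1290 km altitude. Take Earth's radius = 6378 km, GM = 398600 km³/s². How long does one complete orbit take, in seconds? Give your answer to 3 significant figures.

6680 seconds

Semi-major axis a = 6378 + 1290 = 7668 km. Period T = 2π√(a³/μ) = 2π√(7668³/398600) = 6682.4 s = 111.37 min.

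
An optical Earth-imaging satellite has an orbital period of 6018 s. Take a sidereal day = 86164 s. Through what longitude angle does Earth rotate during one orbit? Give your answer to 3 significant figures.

During one orbit Earth rotates (6018.0 / 86164) × 360° = 25.14°.

25.1°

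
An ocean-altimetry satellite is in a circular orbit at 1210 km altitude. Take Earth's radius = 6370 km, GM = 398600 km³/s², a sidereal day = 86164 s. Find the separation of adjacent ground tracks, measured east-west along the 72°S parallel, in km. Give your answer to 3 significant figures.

Semi-major axis a = 6370 + 1210 = 7580 km. Period T = 2π√(a³/μ) = 2π√(7580³/398600) = 6567.7 s = 109.46 min.
Node shift per orbit = (6567.7/86164) × 360° = 27.44°.
Equatorial spacing = 27.44 × 111.2 km/° = 3051 km.
At 72° latitude, spacing = 3051 × cos(72°) = 943 km.

943 km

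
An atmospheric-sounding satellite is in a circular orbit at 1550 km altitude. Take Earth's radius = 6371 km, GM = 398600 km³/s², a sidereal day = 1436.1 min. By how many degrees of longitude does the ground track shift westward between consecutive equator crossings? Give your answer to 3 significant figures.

29.3°

Semi-major axis a = 6371 + 1550 = 7921 km. Period T = 2π√(a³/μ) = 2π√(7921³/398600) = 7015.9 s = 116.93 min.
During one orbit Earth rotates (7015.9 / 86166) × 360° = 29.31°.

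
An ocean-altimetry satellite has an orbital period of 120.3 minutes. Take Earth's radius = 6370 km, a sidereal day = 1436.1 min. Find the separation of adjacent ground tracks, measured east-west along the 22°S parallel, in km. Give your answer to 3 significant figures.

T = 120.3 min = 7218.0 s.
Node shift per orbit = (7218.0/86166) × 360° = 30.16°.
Equatorial spacing = 30.16 × 111.2 km/° = 3353 km.
At 22° latitude, spacing = 3353 × cos(22°) = 3109 km.

3110 km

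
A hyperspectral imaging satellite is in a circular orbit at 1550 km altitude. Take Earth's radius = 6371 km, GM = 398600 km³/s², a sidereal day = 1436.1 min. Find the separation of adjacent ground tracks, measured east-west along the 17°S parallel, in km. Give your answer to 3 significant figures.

Semi-major axis a = 6371 + 1550 = 7921 km. Period T = 2π√(a³/μ) = 2π√(7921³/398600) = 7015.9 s = 116.93 min.
Node shift per orbit = (7015.9/86166) × 360° = 29.31°.
Equatorial spacing = 29.31 × 111.2 km/° = 3259 km.
At 17° latitude, spacing = 3259 × cos(17°) = 3117 km.

3120 km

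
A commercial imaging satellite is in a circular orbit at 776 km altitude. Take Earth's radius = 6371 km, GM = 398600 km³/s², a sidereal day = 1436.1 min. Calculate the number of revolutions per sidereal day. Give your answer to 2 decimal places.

14.33

Semi-major axis a = 6371 + 776 = 7147 km. Period T = 2π√(a³/μ) = 2π√(7147³/398600) = 6013.1 s = 100.22 min.
Orbits per sidereal day = 86166 / 6013.1 = 14.330.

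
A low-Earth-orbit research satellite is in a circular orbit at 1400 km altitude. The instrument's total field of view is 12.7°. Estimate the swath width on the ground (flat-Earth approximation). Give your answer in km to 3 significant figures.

312 km

Half-angle = 12.7°/2 = 6.35°.
Swath width ≈ 2h·tan(θ/2) = 2 × 1400 × tan(6.35°) = 311.6 km.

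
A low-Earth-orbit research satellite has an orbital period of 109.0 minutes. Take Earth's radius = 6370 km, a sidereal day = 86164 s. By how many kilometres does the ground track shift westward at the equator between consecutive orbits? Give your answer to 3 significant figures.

3040 km

T = 109.0 min = 6540.0 s.
During one orbit Earth rotates (6540.0 / 86164) × 360° = 27.32°.
At the equator that is 27.32° × (2π·6370/360) km/° = 27.32 × 111.2 = 3038 km.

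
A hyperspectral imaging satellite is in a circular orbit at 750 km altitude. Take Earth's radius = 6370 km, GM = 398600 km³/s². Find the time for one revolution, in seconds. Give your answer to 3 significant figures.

5980 seconds

Semi-major axis a = 6370 + 750 = 7120 km. Period T = 2π√(a³/μ) = 2π√(7120³/398600) = 5979.0 s = 99.65 min.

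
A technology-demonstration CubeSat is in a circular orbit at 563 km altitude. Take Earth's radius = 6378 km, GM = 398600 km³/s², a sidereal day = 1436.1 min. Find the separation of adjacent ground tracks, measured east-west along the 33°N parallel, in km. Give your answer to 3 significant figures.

Semi-major axis a = 6378 + 563 = 6941 km. Period T = 2π√(a³/μ) = 2π√(6941³/398600) = 5755.0 s = 95.92 min.
Node shift per orbit = (5755.0/86166) × 360° = 24.04°.
Equatorial spacing = 24.04 × 111.3 km/° = 2677 km.
At 33° latitude, spacing = 2677 × cos(33°) = 2245 km.

2240 km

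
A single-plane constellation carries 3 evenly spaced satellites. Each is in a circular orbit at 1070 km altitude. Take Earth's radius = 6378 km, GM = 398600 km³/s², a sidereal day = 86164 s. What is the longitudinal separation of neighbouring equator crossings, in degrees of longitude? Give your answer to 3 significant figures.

Semi-major axis a = 6378 + 1070 = 7448 km. Period T = 2π√(a³/μ) = 2π√(7448³/398600) = 6396.9 s = 106.62 min.
Single-satellite node shift = (6396.9/86164) × 360° = 26.73°.
With 3 satellites evenly phased, successive equator crossings are 26.73/3 = 8.909° apart.

8.91°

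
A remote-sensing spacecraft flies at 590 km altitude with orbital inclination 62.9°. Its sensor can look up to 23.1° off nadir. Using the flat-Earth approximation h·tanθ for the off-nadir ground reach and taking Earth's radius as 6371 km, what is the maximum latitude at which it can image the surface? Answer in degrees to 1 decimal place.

For a prograde orbit the ground track reaches latitude ±i = ±62.9°.
Sensor half-swath on the ground ≈ 590·tan(23.1°) = 252 km = 2.26° of latitude.
Maximum observable latitude ≈ 62.9 + 2.26 = 65.2°.

65.2°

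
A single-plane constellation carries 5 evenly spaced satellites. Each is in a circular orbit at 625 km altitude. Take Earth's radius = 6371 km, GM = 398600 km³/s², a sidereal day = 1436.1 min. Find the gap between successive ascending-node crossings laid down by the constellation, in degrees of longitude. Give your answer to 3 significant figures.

Semi-major axis a = 6371 + 625 = 6996 km. Period T = 2π√(a³/μ) = 2π√(6996³/398600) = 5823.5 s = 97.06 min.
Single-satellite node shift = (5823.5/86166) × 360° = 24.33°.
With 5 satellites evenly phased, successive equator crossings are 24.33/5 = 4.866° apart.

4.87°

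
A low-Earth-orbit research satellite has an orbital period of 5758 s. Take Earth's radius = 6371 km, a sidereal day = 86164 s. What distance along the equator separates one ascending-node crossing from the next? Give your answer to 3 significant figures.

During one orbit Earth rotates (5758.0 / 86164) × 360° = 24.06°.
At the equator that is 24.06° × (2π·6371/360) km/° = 24.06 × 111.2 = 2675 km.

2680 km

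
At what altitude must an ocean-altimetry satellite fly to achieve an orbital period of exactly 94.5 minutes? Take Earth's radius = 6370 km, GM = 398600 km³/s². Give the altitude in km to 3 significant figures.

T = 94.5 min = 5670.0 s.
From T = 2π√(a³/μ): a = (μ T²/4π²)^(1/3) = (398600 × 5670.0² / 4π²)^(1/3) = 6872 km.
Altitude h = a − R = 6872 − 6370 = 502 km.

502 km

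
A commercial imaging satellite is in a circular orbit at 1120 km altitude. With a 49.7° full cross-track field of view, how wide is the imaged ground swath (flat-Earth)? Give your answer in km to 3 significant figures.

1040 km

Half-angle = 49.7°/2 = 24.85°.
Swath width ≈ 2h·tan(θ/2) = 2 × 1120 × tan(24.85°) = 1037.4 km.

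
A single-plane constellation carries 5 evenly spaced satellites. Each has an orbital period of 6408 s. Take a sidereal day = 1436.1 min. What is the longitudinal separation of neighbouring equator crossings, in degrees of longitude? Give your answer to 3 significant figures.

Single-satellite node shift = (6408.0/86166) × 360° = 26.77°.
With 5 satellites evenly phased, successive equator crossings are 26.77/5 = 5.355° apart.

5.35°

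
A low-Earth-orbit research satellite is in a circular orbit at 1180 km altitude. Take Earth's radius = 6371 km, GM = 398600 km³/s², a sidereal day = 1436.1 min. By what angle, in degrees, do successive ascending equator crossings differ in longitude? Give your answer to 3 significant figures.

Semi-major axis a = 6371 + 1180 = 7551 km. Period T = 2π√(a³/μ) = 2π√(7551³/398600) = 6530.1 s = 108.83 min.
During one orbit Earth rotates (6530.1 / 86166) × 360° = 27.28°.

27.3°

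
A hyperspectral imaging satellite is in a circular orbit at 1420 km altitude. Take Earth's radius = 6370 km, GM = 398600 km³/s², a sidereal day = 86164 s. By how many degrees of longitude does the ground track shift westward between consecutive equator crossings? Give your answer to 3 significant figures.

28.6°

Semi-major axis a = 6370 + 1420 = 7790 km. Period T = 2π√(a³/μ) = 2π√(7790³/398600) = 6842.5 s = 114.04 min.
During one orbit Earth rotates (6842.5 / 86164) × 360° = 28.59°.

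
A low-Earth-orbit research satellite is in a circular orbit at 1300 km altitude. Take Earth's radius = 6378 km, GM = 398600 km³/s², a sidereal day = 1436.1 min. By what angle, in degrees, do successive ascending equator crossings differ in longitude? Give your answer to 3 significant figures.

Semi-major axis a = 6378 + 1300 = 7678 km. Period T = 2π√(a³/μ) = 2π√(7678³/398600) = 6695.5 s = 111.59 min.
During one orbit Earth rotates (6695.5 / 86166) × 360° = 27.97°.

28.0°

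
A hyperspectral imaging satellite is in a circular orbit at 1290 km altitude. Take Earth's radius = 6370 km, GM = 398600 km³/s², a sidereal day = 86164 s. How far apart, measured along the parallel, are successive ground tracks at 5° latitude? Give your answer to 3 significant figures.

Semi-major axis a = 6370 + 1290 = 7660 km. Period T = 2π√(a³/μ) = 2π√(7660³/398600) = 6672.0 s = 111.20 min.
Node shift per orbit = (6672.0/86164) × 360° = 27.88°.
Equatorial spacing = 27.88 × 111.2 km/° = 3099 km.
At 5° latitude, spacing = 3099 × cos(5°) = 3087 km.

3090 km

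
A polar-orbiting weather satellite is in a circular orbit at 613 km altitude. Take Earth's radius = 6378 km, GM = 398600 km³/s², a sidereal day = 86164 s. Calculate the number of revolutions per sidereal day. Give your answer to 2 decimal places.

Semi-major axis a = 6378 + 613 = 6991 km. Period T = 2π√(a³/μ) = 2π√(6991³/398600) = 5817.3 s = 96.95 min.
Orbits per sidereal day = 86164 / 5817.3 = 14.812.

14.81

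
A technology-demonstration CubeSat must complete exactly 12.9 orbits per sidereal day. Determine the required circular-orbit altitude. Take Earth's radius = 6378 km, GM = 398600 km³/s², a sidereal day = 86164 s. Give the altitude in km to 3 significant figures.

1290 km

Required period T = 86164 / 12.9 = 6679.4 s.
From T = 2π√(a³/μ): a = (μ T²/4π²)^(1/3) = (398600 × 6679.4² / 4π²)^(1/3) = 7666 km.
Altitude h = a − R = 7666 − 6378 = 1288 km.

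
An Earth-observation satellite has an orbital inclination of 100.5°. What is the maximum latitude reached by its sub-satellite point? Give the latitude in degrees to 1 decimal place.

Retrograde orbit: the ground track reaches ±(180° − i) = ±(180 − 100.5) = ±79.5°.

79.5°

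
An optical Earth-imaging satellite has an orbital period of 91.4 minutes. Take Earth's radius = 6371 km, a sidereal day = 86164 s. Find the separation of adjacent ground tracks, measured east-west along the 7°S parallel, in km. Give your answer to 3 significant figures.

2530 km

T = 91.4 min = 5484.0 s.
Node shift per orbit = (5484.0/86164) × 360° = 22.91°.
Equatorial spacing = 22.91 × 111.2 km/° = 2548 km.
At 7° latitude, spacing = 2548 × cos(7°) = 2529 km.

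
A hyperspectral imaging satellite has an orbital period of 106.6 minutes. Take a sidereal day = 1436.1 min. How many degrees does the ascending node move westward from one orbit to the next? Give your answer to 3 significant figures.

26.7°

T = 106.6 min = 6396.0 s.
During one orbit Earth rotates (6396.0 / 86166) × 360° = 26.72°.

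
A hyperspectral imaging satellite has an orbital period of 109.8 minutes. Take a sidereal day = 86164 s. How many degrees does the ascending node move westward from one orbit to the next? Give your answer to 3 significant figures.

27.5°

T = 109.8 min = 6588.0 s.
During one orbit Earth rotates (6588.0 / 86164) × 360° = 27.53°.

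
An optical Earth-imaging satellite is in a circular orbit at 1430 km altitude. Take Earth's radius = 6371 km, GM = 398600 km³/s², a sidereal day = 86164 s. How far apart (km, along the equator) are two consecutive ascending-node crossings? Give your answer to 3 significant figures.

Semi-major axis a = 6371 + 1430 = 7801 km. Period T = 2π√(a³/μ) = 2π√(7801³/398600) = 6857.0 s = 114.28 min.
During one orbit Earth rotates (6857.0 / 86164) × 360° = 28.65°.
At the equator that is 28.65° × (2π·6371/360) km/° = 28.65 × 111.2 = 3186 km.

3190 km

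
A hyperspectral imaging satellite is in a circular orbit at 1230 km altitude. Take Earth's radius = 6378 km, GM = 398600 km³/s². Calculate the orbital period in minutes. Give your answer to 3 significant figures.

110 min

Semi-major axis a = 6378 + 1230 = 7608 km. Period T = 2π√(a³/μ) = 2π√(7608³/398600) = 6604.2 s = 110.07 min.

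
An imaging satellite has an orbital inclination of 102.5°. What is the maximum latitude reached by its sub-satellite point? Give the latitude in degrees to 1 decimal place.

Retrograde orbit: the ground track reaches ±(180° − i) = ±(180 − 102.5) = ±77.5°.

77.5°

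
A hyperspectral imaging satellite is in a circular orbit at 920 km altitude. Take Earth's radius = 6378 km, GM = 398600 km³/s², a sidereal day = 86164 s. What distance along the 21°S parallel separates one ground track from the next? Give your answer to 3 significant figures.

2690 km

Semi-major axis a = 6378 + 920 = 7298 km. Period T = 2π√(a³/μ) = 2π√(7298³/398600) = 6204.6 s = 103.41 min.
Node shift per orbit = (6204.6/86164) × 360° = 25.92°.
Equatorial spacing = 25.92 × 111.3 km/° = 2886 km.
At 21° latitude, spacing = 2886 × cos(21°) = 2694 km.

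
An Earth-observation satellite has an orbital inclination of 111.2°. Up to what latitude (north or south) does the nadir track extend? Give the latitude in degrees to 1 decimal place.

68.8°

Retrograde orbit: the ground track reaches ±(180° − i) = ±(180 − 111.2) = ±68.8°.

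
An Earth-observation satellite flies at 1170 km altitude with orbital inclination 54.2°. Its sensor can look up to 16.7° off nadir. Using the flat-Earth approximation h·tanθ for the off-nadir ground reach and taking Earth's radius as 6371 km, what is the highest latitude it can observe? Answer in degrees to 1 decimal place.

57.4°

For a prograde orbit the ground track reaches latitude ±i = ±54.2°.
Sensor half-swath on the ground ≈ 1170·tan(16.7°) = 351 km = 3.16° of latitude.
Maximum observable latitude ≈ 54.2 + 3.16 = 57.4°.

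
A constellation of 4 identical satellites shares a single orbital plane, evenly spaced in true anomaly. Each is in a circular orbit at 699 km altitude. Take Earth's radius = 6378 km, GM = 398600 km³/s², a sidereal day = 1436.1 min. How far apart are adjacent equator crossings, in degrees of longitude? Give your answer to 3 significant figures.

Semi-major axis a = 6378 + 699 = 7077 km. Period T = 2π√(a³/μ) = 2π√(7077³/398600) = 5925.0 s = 98.75 min.
Single-satellite node shift = (5925.0/86166) × 360° = 24.75°.
With 4 satellites evenly phased, successive equator crossings are 24.75/4 = 6.189° apart.

6.19°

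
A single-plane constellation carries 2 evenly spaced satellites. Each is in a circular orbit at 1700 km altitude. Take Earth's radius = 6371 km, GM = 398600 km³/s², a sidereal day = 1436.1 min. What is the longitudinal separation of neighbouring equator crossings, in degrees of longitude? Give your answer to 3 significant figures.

15.1°

Semi-major axis a = 6371 + 1700 = 8071 km. Period T = 2π√(a³/μ) = 2π√(8071³/398600) = 7216.1 s = 120.27 min.
Single-satellite node shift = (7216.1/86166) × 360° = 30.15°.
With 2 satellites evenly phased, successive equator crossings are 30.15/2 = 15.074° apart.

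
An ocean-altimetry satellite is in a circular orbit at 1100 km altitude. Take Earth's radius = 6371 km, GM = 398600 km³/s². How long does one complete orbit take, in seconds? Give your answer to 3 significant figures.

6430 seconds

Semi-major axis a = 6371 + 1100 = 7471 km. Period T = 2π√(a³/μ) = 2π√(7471³/398600) = 6426.6 s = 107.11 min.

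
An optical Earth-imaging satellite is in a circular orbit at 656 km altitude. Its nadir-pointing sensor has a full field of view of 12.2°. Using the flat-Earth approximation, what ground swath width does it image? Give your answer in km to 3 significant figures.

Half-angle = 12.2°/2 = 6.1°.
Swath width ≈ 2h·tan(θ/2) = 2 × 656 × tan(6.1°) = 140.2 km.

140 km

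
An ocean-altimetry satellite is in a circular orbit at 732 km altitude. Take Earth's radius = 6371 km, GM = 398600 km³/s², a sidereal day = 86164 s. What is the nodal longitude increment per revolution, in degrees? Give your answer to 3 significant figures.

Semi-major axis a = 6371 + 732 = 7103 km. Period T = 2π√(a³/μ) = 2π√(7103³/398600) = 5957.6 s = 99.29 min.
During one orbit Earth rotates (5957.6 / 86164) × 360° = 24.89°.

24.9°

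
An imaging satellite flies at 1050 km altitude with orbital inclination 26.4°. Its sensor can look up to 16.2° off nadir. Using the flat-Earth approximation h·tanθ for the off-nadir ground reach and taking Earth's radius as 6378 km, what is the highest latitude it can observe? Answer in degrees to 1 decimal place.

29.1°

For a prograde orbit the ground track reaches latitude ±i = ±26.4°.
Sensor half-swath on the ground ≈ 1050·tan(16.2°) = 305 km = 2.74° of latitude.
Maximum observable latitude ≈ 26.4 + 2.74 = 29.1°.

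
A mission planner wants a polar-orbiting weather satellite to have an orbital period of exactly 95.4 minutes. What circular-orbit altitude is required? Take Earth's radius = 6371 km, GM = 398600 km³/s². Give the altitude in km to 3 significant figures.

T = 95.4 min = 5724.0 s.
From T = 2π√(a³/μ): a = (μ T²/4π²)^(1/3) = (398600 × 5724.0² / 4π²)^(1/3) = 6916 km.
Altitude h = a − R = 6916 − 6371 = 545 km.

545 km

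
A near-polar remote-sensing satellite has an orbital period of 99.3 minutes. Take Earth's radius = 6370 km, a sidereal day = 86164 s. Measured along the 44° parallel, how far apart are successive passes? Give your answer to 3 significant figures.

T = 99.3 min = 5958.0 s.
Node shift per orbit = (5958.0/86164) × 360° = 24.89°.
Equatorial spacing = 24.89 × 111.2 km/° = 2768 km.
At 44° latitude, spacing = 2768 × cos(44°) = 1991 km.

1990 km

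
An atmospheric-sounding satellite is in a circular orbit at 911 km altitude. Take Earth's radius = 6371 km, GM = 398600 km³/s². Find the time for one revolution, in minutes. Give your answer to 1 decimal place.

103.1 min

Semi-major axis a = 6371 + 911 = 7282 km. Period T = 2π√(a³/μ) = 2π√(7282³/398600) = 6184.3 s = 103.07 min.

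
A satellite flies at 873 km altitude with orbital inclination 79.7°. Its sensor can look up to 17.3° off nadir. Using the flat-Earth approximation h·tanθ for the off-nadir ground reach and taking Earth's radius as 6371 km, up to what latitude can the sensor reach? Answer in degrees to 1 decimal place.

For a prograde orbit the ground track reaches latitude ±i = ±79.7°.
Sensor half-swath on the ground ≈ 873·tan(17.3°) = 272 km = 2.45° of latitude.
Maximum observable latitude ≈ 79.7 + 2.45 = 82.1°.

82.1°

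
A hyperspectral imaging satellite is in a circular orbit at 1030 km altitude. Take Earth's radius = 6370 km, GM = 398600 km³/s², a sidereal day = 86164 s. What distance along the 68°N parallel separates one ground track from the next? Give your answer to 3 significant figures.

Semi-major axis a = 6370 + 1030 = 7400 km. Period T = 2π√(a³/μ) = 2π√(7400³/398600) = 6335.2 s = 105.59 min.
Node shift per orbit = (6335.2/86164) × 360° = 26.47°.
Equatorial spacing = 26.47 × 111.2 km/° = 2943 km.
At 68° latitude, spacing = 2943 × cos(68°) = 1102 km.

1100 km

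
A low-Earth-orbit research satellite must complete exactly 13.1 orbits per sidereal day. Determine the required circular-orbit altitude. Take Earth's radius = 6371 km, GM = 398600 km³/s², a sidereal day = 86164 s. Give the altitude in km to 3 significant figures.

Required period T = 86164 / 13.1 = 6577.4 s.
From T = 2π√(a³/μ): a = (μ T²/4π²)^(1/3) = (398600 × 6577.4² / 4π²)^(1/3) = 7587 km.
Altitude h = a − R = 7587 − 6371 = 1216 km.

1220 km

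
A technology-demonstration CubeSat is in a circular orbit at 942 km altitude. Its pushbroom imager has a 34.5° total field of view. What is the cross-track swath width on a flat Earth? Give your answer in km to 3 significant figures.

Half-angle = 34.5°/2 = 17.25°.
Swath width ≈ 2h·tan(θ/2) = 2 × 942 × tan(17.25°) = 585.0 km.

585 km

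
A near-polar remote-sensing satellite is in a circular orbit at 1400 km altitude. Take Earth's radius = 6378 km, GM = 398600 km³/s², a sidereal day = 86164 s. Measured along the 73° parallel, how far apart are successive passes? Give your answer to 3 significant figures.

928 km

Semi-major axis a = 6378 + 1400 = 7778 km. Period T = 2π√(a³/μ) = 2π√(7778³/398600) = 6826.7 s = 113.78 min.
Node shift per orbit = (6826.7/86164) × 360° = 28.52°.
Equatorial spacing = 28.52 × 111.3 km/° = 3175 km.
At 73° latitude, spacing = 3175 × cos(73°) = 928 km.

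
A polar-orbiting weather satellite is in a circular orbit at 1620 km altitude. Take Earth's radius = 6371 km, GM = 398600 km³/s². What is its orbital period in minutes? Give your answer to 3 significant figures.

118 min

Semi-major axis a = 6371 + 1620 = 7991 km. Period T = 2π√(a³/μ) = 2π√(7991³/398600) = 7109.1 s = 118.48 min.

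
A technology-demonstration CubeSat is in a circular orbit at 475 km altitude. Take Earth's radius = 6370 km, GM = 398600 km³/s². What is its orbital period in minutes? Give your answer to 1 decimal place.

93.9 min

Semi-major axis a = 6370 + 475 = 6845 km. Period T = 2π√(a³/μ) = 2π√(6845³/398600) = 5636.0 s = 93.93 min.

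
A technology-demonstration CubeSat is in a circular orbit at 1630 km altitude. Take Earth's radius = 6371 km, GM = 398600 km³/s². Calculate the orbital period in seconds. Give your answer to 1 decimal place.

Semi-major axis a = 6371 + 1630 = 8001 km. Period T = 2π√(a³/μ) = 2π√(8001³/398600) = 7122.4 s = 118.71 min.

7122.4 seconds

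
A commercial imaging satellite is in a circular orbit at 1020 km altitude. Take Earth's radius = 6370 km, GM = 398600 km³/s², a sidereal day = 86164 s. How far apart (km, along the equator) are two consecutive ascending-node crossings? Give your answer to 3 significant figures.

2940 km

Semi-major axis a = 6370 + 1020 = 7390 km. Period T = 2π√(a³/μ) = 2π√(7390³/398600) = 6322.3 s = 105.37 min.
During one orbit Earth rotates (6322.3 / 86164) × 360° = 26.42°.
At the equator that is 26.42° × (2π·6370/360) km/° = 26.42 × 111.2 = 2937 km.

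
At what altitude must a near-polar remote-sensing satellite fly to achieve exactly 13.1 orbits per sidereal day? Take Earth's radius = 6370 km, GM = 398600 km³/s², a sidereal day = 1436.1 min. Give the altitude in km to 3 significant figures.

Required period T = 86166 / 13.1 = 6577.6 s.
From T = 2π√(a³/μ): a = (μ T²/4π²)^(1/3) = (398600 × 6577.6² / 4π²)^(1/3) = 7588 km.
Altitude h = a − R = 7588 − 6370 = 1218 km.

1220 km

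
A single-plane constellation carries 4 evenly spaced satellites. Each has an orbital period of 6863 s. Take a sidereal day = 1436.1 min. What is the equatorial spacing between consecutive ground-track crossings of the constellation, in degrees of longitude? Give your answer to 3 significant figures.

Single-satellite node shift = (6863.0/86166) × 360° = 28.67°.
With 4 satellites evenly phased, successive equator crossings are 28.67/4 = 7.168° apart.

7.17°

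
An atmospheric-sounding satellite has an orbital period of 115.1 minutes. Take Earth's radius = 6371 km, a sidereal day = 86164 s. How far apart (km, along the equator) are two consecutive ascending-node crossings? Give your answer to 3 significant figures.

3210 km

T = 115.1 min = 6906.0 s.
During one orbit Earth rotates (6906.0 / 86164) × 360° = 28.85°.
At the equator that is 28.85° × (2π·6371/360) km/° = 28.85 × 111.2 = 3208 km.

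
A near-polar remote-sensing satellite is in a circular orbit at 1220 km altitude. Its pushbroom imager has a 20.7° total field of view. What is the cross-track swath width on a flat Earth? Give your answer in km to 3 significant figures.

446 km

Half-angle = 20.7°/2 = 10.35°.
Swath width ≈ 2h·tan(θ/2) = 2 × 1220 × tan(10.35°) = 445.6 km.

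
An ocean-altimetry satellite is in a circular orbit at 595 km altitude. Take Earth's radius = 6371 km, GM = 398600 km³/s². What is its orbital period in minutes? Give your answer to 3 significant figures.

Semi-major axis a = 6371 + 595 = 6966 km. Period T = 2π√(a³/μ) = 2π√(6966³/398600) = 5786.1 s = 96.44 min.

96.4 min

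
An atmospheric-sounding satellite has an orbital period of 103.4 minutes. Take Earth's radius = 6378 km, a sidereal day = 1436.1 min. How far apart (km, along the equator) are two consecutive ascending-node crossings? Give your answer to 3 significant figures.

T = 103.4 min = 6204.0 s.
During one orbit Earth rotates (6204.0 / 86166) × 360° = 25.92°.
At the equator that is 25.92° × (2π·6378/360) km/° = 25.92 × 111.3 = 2885 km.

2890 km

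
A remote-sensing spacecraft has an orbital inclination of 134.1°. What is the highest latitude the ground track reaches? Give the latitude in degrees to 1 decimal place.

Retrograde orbit: the ground track reaches ±(180° − i) = ±(180 − 134.1) = ±45.9°.

45.9°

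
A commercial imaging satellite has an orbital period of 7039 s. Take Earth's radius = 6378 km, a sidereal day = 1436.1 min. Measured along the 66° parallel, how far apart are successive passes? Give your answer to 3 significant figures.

1330 km

Node shift per orbit = (7039.0/86166) × 360° = 29.41°.
Equatorial spacing = 29.41 × 111.3 km/° = 3274 km.
At 66° latitude, spacing = 3274 × cos(66°) = 1332 km.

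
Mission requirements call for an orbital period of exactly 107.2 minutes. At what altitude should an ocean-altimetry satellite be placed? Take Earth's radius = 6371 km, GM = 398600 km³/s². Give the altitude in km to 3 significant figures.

1100 km

T = 107.2 min = 6432.0 s.
From T = 2π√(a³/μ): a = (μ T²/4π²)^(1/3) = (398600 × 6432.0² / 4π²)^(1/3) = 7475 km.
Altitude h = a − R = 7475 − 6371 = 1104 km.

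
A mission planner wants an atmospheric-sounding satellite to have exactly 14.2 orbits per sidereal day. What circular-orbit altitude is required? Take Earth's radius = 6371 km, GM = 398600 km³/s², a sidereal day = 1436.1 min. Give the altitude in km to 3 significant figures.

819 km

Required period T = 86166 / 14.2 = 6068.0 s.
From T = 2π√(a³/μ): a = (μ T²/4π²)^(1/3) = (398600 × 6068.0² / 4π²)^(1/3) = 7190 km.
Altitude h = a − R = 7190 − 6371 = 819 km.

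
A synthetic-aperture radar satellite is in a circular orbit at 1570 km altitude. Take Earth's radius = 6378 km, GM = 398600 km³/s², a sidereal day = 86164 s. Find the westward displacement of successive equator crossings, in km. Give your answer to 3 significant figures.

3280 km

Semi-major axis a = 6378 + 1570 = 7948 km. Period T = 2π√(a³/μ) = 2π√(7948³/398600) = 7051.8 s = 117.53 min.
During one orbit Earth rotates (7051.8 / 86164) × 360° = 29.46°.
At the equator that is 29.46° × (2π·6378/360) km/° = 29.46 × 111.3 = 3280 km.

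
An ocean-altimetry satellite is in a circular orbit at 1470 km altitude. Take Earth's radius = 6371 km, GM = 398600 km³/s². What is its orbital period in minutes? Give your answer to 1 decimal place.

Semi-major axis a = 6371 + 1470 = 7841 km. Period T = 2π√(a³/μ) = 2π√(7841³/398600) = 6909.8 s = 115.16 min.

115.2 min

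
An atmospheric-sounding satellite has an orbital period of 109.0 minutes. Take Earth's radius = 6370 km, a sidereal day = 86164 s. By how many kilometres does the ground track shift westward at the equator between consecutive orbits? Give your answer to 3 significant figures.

T = 109.0 min = 6540.0 s.
During one orbit Earth rotates (6540.0 / 86164) × 360° = 27.32°.
At the equator that is 27.32° × (2π·6370/360) km/° = 27.32 × 111.2 = 3038 km.

3040 km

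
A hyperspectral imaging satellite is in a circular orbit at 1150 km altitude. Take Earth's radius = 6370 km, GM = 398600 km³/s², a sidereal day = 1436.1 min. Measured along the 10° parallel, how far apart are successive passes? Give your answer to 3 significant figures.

Semi-major axis a = 6370 + 1150 = 7520 km. Period T = 2π√(a³/μ) = 2π√(7520³/398600) = 6489.9 s = 108.16 min.
Node shift per orbit = (6489.9/86166) × 360° = 27.11°.
Equatorial spacing = 27.11 × 111.2 km/° = 3015 km.
At 10° latitude, spacing = 3015 × cos(10°) = 2969 km.

2970 km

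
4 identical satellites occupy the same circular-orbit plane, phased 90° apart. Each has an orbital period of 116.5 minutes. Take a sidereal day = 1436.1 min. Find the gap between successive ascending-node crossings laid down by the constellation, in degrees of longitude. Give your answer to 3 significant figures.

7.30°

T = 116.5 min = 6990.0 s.
Single-satellite node shift = (6990.0/86166) × 360° = 29.20°.
With 4 satellites evenly phased, successive equator crossings are 29.20/4 = 7.301° apart.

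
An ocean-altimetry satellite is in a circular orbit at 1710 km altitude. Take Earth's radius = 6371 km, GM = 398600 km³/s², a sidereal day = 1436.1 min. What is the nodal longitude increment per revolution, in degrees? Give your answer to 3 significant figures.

Semi-major axis a = 6371 + 1710 = 8081 km. Period T = 2π√(a³/μ) = 2π√(8081³/398600) = 7229.5 s = 120.49 min.
During one orbit Earth rotates (7229.5 / 86166) × 360° = 30.20°.

30.2°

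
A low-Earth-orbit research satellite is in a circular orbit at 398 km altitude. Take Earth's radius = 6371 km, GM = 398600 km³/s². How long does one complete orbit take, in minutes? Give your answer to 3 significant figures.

Semi-major axis a = 6371 + 398 = 6769 km. Period T = 2π√(a³/μ) = 2π√(6769³/398600) = 5542.4 s = 92.37 min.

92.4 min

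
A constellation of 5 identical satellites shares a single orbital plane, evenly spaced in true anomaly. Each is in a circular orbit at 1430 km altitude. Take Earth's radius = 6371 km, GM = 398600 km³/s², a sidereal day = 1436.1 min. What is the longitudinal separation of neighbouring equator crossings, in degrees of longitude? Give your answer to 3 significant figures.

Semi-major axis a = 6371 + 1430 = 7801 km. Period T = 2π√(a³/μ) = 2π√(7801³/398600) = 6857.0 s = 114.28 min.
Single-satellite node shift = (6857.0/86166) × 360° = 28.65°.
With 5 satellites evenly phased, successive equator crossings are 28.65/5 = 5.730° apart.

5.73°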